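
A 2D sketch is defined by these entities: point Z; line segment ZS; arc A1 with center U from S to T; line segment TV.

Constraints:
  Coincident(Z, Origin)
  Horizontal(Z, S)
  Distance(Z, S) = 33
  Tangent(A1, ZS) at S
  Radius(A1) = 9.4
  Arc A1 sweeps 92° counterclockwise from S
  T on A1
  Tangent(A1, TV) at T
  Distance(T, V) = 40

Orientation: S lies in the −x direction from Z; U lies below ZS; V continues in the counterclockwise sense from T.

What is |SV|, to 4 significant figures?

50.34

Z is at the origin; ZS is horizontal with |ZS| = 33.0 and S on the −x side, so S = (-33.00, 0.000). A1 meets ZS tangentially, so US is at right angles to ZS, so U = S + (0, -9.4) = (-33.00, -9.400). On A1, S sits at bearing 90° from U; a 92° counterclockwise sweep puts T at bearing 182°, so T = U + 9.4·(cos 182°, sin 182°) = (-42.39, -9.728). A1 meets TV tangentially, so UT is at right angles to TV, so TV runs along (−sin 182°, cos 182°); with |TV| = 40.0, V = (-41.00, -49.70). Then |SV| = |V − S| = 50.34.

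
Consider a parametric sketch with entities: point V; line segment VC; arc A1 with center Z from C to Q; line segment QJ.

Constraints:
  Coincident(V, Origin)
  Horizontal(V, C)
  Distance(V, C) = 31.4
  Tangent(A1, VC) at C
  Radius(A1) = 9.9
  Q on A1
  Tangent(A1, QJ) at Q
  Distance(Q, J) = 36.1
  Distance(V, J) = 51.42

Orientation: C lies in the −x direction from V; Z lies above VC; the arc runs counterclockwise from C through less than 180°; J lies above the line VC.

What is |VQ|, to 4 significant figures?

23.78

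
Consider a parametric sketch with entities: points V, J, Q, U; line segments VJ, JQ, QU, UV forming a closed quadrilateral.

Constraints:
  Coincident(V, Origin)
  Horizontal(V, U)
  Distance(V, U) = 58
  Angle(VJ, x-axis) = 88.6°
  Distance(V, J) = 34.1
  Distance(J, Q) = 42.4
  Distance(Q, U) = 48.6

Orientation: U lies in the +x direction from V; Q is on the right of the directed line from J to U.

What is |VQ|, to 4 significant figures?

12.35

V is at the origin; V and U share the same y with |VU| = 58.0 and U in +x, so U = (58.0, 0). VJ runs at 88.6° with |VJ| = 34.1, so J = (0.8331, 34.09). Q is determined by |JQ| = 42.4 and |QU| = 48.6 together: it lies at the intersection of circle(J, 42.4) and circle(U, 48.6). With |JU| = 66.56, the foot of the radical line on JU is 29.04 from J and the perpendicular offset is √(42.4² − 29.04²) = 30.89. Taking the right-of-JU solution: Q = (9.954, -7.318).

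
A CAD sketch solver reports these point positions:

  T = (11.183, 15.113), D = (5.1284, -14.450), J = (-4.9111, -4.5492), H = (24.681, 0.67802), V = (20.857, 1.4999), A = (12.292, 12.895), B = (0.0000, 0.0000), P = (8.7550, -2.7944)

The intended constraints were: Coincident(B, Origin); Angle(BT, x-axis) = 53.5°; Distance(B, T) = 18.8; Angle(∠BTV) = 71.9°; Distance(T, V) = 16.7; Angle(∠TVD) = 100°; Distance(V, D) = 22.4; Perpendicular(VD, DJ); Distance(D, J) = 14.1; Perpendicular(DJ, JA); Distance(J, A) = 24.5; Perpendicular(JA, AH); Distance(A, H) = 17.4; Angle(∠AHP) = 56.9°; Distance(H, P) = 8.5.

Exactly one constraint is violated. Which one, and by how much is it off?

Distance(H, P) = 8.5 — off by 7.80.

B = (0.00, 0.00) ✓; BT at 53.50° ✓; |BT| = 18.80 ✓; ∠BTV = 71.90° ✓; |TV| = 16.70 ✓; ∠TVD = 100.0° ✓; |VD| = 22.40 ✓; ∠(VD, DJ) = 90.00° ✓; |DJ| = 14.10 ✓; ∠(DJ, JA) = 90.00° ✓; |JA| = 24.50 ✓; ∠(JA, AH) = 90.00° ✓; |AH| = 17.40 ✓; ∠AHP = 56.90° ✓; |HP| = 16.30 ✗.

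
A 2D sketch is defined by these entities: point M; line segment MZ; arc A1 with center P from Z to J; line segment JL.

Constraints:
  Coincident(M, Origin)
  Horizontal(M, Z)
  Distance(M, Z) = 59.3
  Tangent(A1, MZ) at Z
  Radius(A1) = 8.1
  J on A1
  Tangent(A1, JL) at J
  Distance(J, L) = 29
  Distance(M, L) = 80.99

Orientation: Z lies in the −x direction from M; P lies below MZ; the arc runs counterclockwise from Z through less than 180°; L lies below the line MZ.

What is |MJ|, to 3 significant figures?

67.5

M is at the origin; MZ is horizontal with |MZ| = 59.3 and Z on the −x side, so Z = (-59.3, 0.00). Tangency of A1 to MZ means the radius PZ is perpendicular to MZ, so P = Z + (0, -8.1) = (-59.3, -8.10). Since PJ ⟂ JL (tangency), |PL| = √(8.1² + 29.0²) = 30.1 regardless of where J sits on A1. So L lies on both circle(M, 80.99) and circle(P, 30.1); the below-MZ intersection is L = (-73.1, -34.9). J is the foot of the tangent from L: J = (-67.2, -6.46).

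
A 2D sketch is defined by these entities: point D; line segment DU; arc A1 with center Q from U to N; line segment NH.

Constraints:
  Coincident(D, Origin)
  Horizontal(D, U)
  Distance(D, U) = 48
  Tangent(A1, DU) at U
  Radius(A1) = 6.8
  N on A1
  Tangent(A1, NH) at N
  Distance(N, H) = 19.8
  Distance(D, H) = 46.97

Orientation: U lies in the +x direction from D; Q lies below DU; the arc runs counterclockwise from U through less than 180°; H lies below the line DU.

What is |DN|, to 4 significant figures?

41.69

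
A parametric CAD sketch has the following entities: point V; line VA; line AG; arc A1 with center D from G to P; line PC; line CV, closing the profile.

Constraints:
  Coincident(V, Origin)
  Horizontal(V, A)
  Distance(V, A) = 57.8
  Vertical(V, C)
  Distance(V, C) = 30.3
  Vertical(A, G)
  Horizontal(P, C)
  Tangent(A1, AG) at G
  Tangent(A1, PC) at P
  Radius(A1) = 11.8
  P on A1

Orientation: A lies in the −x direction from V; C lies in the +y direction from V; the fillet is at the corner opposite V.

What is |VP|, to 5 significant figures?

55.083

V is at the origin; VA is horizontal with |VA| = 57.8 and A on the −x side, so A = (-57.800, 0.0000). V and C share the same x with |VC| = 30.3 and C on the +y side, so C = (0.0000, 30.300). The virtual corner opposite V is at (-57.800, 30.300). Since A1 is tangent to AG there, DG ⟂ AG and since A1 is tangent to PC there, DP ⟂ PC, with radius 11.8, so the center D sits 11.8 in from both sides at D = (-46.000, 18.500). That places the tangent points at G = (-57.800, 18.500) on AG and P = (-46.000, 30.300) on PC. Then |VP| = |P − V| = 55.083.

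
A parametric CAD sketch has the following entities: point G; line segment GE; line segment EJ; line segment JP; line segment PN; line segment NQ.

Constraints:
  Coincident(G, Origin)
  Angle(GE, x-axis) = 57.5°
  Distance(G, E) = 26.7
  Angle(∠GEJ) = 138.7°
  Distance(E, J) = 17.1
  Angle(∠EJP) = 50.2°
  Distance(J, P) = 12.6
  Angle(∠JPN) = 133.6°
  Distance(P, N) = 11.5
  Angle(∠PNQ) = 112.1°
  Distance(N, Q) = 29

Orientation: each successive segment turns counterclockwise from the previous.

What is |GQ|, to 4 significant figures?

33.63

G is at the origin; GE runs at 57.5° with length 26.7, so E = (14.35, 22.52). ∠GEJ = 138.7° gives EJ at 98.80° from the x-axis; with |EJ| = 17.1, J = (11.73, 39.42). ∠EJP = 50.2° gives JP at -131.4° from the x-axis; with |JP| = 12.6, P = (3.397, 29.97). ∠JPN = 133.6° gives PN at -85.00° from the x-axis; with |PN| = 11.5, N = (4.400, 18.51). ∠PNQ = 112.1° gives NQ at -17.10° from the x-axis; with |NQ| = 29.0, Q = (32.12, 9.982). Then |GQ| = |Q − G| = 33.63.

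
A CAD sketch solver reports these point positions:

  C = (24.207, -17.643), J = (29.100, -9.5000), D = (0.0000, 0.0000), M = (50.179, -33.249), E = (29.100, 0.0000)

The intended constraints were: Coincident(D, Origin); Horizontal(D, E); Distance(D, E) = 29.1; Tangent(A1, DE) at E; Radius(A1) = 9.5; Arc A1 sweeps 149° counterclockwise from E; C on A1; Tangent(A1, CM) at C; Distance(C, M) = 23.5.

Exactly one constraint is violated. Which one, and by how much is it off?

Distance(C, M) = 23.5 — off by 6.80.

D = (0.00, 0.00) ✓; D.y = 0.00, E.y = 0.00 ✓; |DE| = 29.10 ✓; ∠(JE, ED) = 90.00° ✓; |JE| = 9.500 ✓; bearing(J→C) − bearing(J→E) = 149.0° ✓; |JC| = 9.500 ✓; ∠(JC, CM) = 90.00° ✓; |CM| = 30.30 ✗.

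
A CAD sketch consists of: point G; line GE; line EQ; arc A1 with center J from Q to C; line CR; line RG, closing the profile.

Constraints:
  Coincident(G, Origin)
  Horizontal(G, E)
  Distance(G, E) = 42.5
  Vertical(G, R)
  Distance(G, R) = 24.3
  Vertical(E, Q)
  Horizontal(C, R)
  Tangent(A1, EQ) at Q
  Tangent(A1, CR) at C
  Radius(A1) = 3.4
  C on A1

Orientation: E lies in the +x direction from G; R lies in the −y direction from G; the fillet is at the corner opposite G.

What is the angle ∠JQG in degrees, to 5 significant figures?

26.186°

G is at the origin; GE is horizontal with |GE| = 42.5 and E on the +x side, so E = (42.500, 0.0000). G and R share the same x with |GR| = 24.3 and R on the −y side, so R = (0.0000, -24.300). The virtual corner opposite G is at (42.500, -24.300). Since A1 is tangent to EQ there, JQ ⟂ EQ and tangency of A1 to CR means the radius JC is perpendicular to CR, with radius 3.4, so the center J sits 3.4 in from both sides at J = (39.100, -20.900). That places the tangent points at Q = (42.500, -20.900) on EQ and C = (39.100, -24.300) on CR. Then cos ∠JQG = QJ·QG / (|QJ||QG|), giving 26.186°.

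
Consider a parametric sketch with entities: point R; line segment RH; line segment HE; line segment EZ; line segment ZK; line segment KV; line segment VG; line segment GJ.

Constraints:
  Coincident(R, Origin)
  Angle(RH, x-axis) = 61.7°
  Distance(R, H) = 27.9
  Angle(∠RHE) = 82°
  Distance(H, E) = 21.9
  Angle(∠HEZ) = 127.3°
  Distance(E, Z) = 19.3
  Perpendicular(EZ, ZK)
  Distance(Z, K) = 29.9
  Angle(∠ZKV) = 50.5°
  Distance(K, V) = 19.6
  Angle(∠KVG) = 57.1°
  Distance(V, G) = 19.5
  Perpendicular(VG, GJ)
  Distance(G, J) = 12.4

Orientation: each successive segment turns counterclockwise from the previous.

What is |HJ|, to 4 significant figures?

40.22

R is at the origin; RH runs at 61.7° with length 27.9, so H = (13.23, 24.57). ∠RHE = 82.0° gives HE at 159.7° from the x-axis; with |HE| = 21.9, E = (-7.313, 32.16). ∠HEZ = 127.3° gives EZ at -147.6° from the x-axis; with |EZ| = 19.3, Z = (-23.61, 21.82). EZ ⟂ ZK, so ZK runs at -57.60°; with |ZK| = 29.9, K = (-7.587, -3.424). ∠ZKV = 50.5° gives KV at 71.90° from the x-axis; with |KV| = 19.6, V = (-1.498, 15.21). ∠KVG = 57.1° gives VG at -165.2° from the x-axis; with |VG| = 19.5, G = (-20.35, 10.23). The perpendicularity gives GJ at right angles to VG, so GJ runs at -75.20°; with |GJ| = 12.4, J = (-17.18, -1.763). Then |HJ| = |J − H| = 40.22.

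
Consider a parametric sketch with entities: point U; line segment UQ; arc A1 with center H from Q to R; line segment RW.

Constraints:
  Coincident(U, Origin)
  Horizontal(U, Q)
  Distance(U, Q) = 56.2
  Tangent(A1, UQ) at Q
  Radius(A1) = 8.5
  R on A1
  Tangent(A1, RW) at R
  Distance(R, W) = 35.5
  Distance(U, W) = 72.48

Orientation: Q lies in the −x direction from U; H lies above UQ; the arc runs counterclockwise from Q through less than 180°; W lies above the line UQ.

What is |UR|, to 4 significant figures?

49.13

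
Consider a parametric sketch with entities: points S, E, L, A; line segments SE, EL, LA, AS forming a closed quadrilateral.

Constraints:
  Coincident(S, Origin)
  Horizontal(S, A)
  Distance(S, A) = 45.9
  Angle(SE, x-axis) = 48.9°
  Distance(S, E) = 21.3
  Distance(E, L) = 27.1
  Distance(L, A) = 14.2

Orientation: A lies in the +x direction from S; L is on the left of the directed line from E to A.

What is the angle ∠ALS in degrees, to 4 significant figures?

92.34°

Checks: |EL| = 27.10 ✓; |LA| = 14.20 ✓.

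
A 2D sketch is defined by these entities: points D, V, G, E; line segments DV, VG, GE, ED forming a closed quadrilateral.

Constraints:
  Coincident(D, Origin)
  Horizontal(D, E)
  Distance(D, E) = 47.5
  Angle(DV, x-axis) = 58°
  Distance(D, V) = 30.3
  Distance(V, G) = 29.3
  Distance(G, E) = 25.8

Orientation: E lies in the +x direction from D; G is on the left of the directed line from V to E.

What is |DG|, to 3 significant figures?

52.1

Checks: |VG| = 29.30 ✓; |GE| = 25.80 ✓.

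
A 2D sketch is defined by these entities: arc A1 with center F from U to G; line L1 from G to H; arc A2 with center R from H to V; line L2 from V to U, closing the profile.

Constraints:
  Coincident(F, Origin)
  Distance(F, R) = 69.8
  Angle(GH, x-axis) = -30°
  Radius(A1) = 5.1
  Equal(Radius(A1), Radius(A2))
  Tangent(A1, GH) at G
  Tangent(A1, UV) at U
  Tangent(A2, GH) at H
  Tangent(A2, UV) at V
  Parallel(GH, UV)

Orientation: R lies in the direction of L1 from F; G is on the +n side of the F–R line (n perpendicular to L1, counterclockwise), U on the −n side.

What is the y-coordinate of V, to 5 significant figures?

-39.317

Tangency of A1 to both parallel lines with radius 5.1 puts G and U at F ± 5.1·n: G = (2.5500, 4.4167), U = (-2.5500, -4.4167). Equal radii place H and V the same way about R: H = R + 5.1·n = (62.999, -30.483), V = R − 5.1·n = (57.899, -39.317). So V.y = -39.317.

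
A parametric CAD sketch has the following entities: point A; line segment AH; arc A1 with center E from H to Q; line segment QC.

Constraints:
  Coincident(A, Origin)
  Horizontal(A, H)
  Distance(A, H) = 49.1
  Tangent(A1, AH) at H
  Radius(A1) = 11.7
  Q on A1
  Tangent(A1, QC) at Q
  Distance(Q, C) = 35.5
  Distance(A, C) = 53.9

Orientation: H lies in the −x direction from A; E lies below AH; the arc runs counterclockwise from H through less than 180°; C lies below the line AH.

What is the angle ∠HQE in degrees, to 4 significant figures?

21.18°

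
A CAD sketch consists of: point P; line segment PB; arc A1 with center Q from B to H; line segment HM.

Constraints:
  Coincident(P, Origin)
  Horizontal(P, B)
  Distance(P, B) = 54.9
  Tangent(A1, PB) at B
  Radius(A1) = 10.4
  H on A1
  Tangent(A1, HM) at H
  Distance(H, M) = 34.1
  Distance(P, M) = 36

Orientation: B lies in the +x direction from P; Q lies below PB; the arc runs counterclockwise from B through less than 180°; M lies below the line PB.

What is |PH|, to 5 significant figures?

47.618

Checks: P.y = 0.00, B.y = 0.00 ✓; |QH| = 10.40 ✓; ∠(QH, HM) = 90.00° ✓; |HM| = 34.10 ✓; |PM| = 36.00 ✓.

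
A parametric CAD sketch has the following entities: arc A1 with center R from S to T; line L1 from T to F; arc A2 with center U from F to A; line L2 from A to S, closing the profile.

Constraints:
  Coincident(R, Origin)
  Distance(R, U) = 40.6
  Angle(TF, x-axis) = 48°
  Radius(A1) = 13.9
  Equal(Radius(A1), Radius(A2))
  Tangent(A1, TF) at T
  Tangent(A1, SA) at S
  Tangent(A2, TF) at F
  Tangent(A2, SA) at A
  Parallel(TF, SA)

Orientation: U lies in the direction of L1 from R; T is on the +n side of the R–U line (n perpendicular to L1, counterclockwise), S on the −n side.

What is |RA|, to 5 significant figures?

42.914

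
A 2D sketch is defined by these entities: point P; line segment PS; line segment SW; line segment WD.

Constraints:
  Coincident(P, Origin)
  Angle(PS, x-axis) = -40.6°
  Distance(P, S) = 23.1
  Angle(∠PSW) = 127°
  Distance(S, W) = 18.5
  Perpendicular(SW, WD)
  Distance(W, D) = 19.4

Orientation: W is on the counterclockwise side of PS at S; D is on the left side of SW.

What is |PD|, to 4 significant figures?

32.42

∠PSW = 127.0°, so SW runs at -40.6° + (180° − 127.0°) = 12.40° from the x-axis; with |SW| = 18.5, W = S + 18.5·(cos 12.40°, sin 12.40°) = (35.61, -11.06). The perpendicularity gives WD at right angles to SW; with |WD| = 19.4 on the left of SW, D = W + 19.4·(-0.2147, 0.9767) = (31.44, 7.887). Then |PD| = |D − P| = 32.42.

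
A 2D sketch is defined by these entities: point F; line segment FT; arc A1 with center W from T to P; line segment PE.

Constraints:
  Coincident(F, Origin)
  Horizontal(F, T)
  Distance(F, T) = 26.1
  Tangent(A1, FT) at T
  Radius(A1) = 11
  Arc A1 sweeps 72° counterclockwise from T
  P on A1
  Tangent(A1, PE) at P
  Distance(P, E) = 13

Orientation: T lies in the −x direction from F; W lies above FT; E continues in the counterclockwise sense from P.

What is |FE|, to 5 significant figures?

23.101

F is at the origin; F and T share the same y with |FT| = 26.1 and T on the −x side, so T = (-26.100, 0.0000). Since A1 is tangent to FT there, WT ⟂ FT, so W = T + (0, 11) = (-26.100, 11.000). On A1, T sits at bearing -90° from W; a 72° counterclockwise sweep puts P at bearing -18°, so P = W + 11.0·(cos -18°, sin -18°) = (-15.638, 7.6008). A1 meets PE tangentially, so WP is at right angles to PE, so PE runs along (−sin -18°, cos -18°); with |PE| = 13.0, E = (-11.621, 19.965). Then |FE| = |E − F| = 23.101.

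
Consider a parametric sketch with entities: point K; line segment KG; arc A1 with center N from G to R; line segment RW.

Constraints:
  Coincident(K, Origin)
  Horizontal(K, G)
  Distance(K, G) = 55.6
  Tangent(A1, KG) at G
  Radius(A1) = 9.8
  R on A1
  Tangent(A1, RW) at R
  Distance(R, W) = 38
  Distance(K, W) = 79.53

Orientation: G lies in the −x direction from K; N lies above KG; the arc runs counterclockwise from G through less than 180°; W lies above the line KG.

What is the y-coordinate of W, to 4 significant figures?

48.30

K is at the origin; KG is horizontal with |KG| = 55.6 and G on the −x side, so G = (-55.60, 0.000). Tangency of A1 to KG means the radius NG is perpendicular to KG, so N = G + (0, 9.8) = (-55.60, 9.800). Since NR ⟂ RW (tangency), |NW| = √(9.8² + 38.0²) = 39.24 regardless of where R sits on A1. So W lies on both circle(K, 79.53) and circle(N, 39.24); the above-KG intersection is W = (-63.18, 48.30). R is the foot of the tangent from W: R = (-46.76, 14.03).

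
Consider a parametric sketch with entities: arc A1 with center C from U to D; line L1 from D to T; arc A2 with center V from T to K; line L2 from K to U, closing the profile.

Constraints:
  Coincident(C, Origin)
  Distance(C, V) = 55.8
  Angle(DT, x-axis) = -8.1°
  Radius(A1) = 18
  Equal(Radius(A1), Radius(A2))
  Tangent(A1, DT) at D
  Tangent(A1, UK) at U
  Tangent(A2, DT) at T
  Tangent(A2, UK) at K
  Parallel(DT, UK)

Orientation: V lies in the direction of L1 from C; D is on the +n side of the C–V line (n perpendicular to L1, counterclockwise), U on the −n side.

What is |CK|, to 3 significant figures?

58.6

The slot axis is L1's direction at -8.1°, so u = (cos -8.1°, sin -8.1°) = (0.990, -0.141) and n = (−sin -8.1°, cos -8.1°) = (0.141, 0.990). C is at the origin and V lies 55.8 along u from C, so V = 55.8·u = (55.2, -7.86). Tangency of A1 to both parallel lines with radius 18.0 puts D and U at C ± 18.0·n: D = (2.54, 17.8), U = (-2.54, -17.8). Equal radii place T and K the same way about V: T = V + 18.0·n = (57.8, 9.96), K = V − 18.0·n = (52.7, -25.7). Then |CK| = |K − C| = 58.6.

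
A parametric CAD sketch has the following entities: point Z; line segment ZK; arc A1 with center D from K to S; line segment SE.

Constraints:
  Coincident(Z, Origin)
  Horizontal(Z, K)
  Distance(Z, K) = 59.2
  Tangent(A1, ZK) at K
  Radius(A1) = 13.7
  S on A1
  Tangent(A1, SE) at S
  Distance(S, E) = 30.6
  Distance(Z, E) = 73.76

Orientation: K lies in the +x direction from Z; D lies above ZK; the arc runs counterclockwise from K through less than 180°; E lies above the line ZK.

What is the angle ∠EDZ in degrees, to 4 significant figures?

98.81°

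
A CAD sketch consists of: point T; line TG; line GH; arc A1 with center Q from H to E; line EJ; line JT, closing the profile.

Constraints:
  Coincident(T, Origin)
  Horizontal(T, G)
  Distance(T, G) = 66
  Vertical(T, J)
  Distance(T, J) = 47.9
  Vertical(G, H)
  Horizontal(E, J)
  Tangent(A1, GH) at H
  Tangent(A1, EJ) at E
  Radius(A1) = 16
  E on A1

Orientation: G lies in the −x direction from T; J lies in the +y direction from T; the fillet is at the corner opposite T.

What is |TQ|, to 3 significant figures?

59.3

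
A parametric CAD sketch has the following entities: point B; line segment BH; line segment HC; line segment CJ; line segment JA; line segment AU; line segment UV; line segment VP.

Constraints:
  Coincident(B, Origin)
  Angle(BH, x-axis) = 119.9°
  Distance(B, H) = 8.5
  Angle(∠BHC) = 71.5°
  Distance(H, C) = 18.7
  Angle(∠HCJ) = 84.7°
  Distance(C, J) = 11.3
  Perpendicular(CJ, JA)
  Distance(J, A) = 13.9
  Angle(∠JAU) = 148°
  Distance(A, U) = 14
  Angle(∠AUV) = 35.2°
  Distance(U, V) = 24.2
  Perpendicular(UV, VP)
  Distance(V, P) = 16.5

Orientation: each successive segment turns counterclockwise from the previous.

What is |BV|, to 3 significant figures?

15.3

∠JAU = 148.0° gives AU at 85.7° from the x-axis; with |AU| = 14.0, U = (1.73, 11.9). ∠AUV = 35.2° gives UV at -130° from the x-axis; with |UV| = 24.2, V = (-13.7, -6.82). Then |BV| = |V − B| = 15.3.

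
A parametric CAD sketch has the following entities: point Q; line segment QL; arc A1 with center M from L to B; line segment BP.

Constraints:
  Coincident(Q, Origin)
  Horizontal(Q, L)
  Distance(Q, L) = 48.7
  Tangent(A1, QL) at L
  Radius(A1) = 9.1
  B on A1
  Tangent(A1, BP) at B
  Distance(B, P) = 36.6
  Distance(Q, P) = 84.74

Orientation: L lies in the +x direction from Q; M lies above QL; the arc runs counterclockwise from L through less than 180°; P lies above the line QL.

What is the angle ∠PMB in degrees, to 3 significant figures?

76.0°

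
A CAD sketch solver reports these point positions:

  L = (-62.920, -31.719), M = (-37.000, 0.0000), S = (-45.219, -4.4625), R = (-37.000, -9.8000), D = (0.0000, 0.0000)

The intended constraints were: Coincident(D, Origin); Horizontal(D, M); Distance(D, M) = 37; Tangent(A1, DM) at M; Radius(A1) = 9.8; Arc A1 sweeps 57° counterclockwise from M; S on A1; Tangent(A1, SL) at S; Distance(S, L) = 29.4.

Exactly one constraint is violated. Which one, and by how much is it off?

Distance(S, L) = 29.4 — off by 3.10.

D = (0.00, 0.00) ✓; D.y = 0.00, M.y = 0.00 ✓; |DM| = 37.00 ✓; ∠(RM, MD) = 90.00° ✓; |RM| = 9.800 ✓; bearing(R→S) − bearing(R→M) = 57.00° ✓; |RS| = 9.800 ✓; ∠(RS, SL) = 90.00° ✓; |SL| = 32.50 ✗.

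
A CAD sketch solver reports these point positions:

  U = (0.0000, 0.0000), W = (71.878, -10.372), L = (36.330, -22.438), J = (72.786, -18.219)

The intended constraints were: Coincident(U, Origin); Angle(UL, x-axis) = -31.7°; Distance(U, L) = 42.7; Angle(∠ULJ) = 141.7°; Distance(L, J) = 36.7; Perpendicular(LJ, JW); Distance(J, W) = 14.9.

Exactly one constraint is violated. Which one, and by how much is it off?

Distance(J, W) = 14.9 — off by 7.00.

U = (0.00, 0.00) ✓; UL at -31.70° ✓; |UL| = 42.70 ✓; ∠ULJ = 141.7° ✓; |LJ| = 36.70 ✓; ∠(LJ, JW) = 90.00° ✓; |JW| = 7.899 ✗.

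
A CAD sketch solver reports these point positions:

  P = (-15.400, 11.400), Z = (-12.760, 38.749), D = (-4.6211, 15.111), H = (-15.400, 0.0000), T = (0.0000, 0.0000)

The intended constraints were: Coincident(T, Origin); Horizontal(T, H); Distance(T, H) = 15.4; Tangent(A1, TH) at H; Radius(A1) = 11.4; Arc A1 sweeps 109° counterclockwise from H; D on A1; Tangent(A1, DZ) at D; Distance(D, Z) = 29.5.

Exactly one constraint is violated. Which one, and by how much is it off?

Distance(D, Z) = 29.5 — off by 4.50.

T = (0.00, 0.00) ✓; T.y = 0.00, H.y = 0.00 ✓; |TH| = 15.40 ✓; ∠(PH, HT) = 90.00° ✓; |PH| = 11.40 ✓; bearing(P→D) − bearing(P→H) = 109.0° ✓; |PD| = 11.40 ✓; ∠(PD, DZ) = 90.00° ✓; |DZ| = 25.00 ✗.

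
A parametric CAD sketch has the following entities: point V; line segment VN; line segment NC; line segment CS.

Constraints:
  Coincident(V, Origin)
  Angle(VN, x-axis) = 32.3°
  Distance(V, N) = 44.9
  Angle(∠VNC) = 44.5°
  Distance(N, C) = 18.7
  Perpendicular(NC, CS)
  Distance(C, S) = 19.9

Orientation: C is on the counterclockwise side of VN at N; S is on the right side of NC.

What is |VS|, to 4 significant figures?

53.07

∠VNC = 44.5°, so NC runs at 32.3° + (180° − 44.5°) = 167.8° from the x-axis; with |NC| = 18.7, C = N + 18.7·(cos 167.8°, sin 167.8°) = (19.67, 27.94). NC ⟂ CS; with |CS| = 19.9 on the right of NC, S = C + 19.9·(0.2113, 0.9774) = (23.88, 47.39). Then |VS| = |S − V| = 53.07.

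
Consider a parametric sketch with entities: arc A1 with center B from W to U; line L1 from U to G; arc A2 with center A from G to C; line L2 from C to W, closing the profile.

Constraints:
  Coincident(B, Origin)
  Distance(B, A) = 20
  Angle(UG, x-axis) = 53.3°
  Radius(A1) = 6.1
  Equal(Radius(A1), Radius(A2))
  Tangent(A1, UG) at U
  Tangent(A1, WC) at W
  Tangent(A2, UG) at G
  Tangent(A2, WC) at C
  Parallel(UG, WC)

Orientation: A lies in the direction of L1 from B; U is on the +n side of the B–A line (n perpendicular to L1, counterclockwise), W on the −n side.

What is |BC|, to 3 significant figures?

20.9

Tangency of A1 to both parallel lines with radius 6.1 puts U and W at B ± 6.1·n: U = (-4.89, 3.65), W = (4.89, -3.65). Equal radii place G and C the same way about A: G = A + 6.1·n = (7.06, 19.7), C = A − 6.1·n = (16.8, 12.4). Then |BC| = |C − B| = 20.9.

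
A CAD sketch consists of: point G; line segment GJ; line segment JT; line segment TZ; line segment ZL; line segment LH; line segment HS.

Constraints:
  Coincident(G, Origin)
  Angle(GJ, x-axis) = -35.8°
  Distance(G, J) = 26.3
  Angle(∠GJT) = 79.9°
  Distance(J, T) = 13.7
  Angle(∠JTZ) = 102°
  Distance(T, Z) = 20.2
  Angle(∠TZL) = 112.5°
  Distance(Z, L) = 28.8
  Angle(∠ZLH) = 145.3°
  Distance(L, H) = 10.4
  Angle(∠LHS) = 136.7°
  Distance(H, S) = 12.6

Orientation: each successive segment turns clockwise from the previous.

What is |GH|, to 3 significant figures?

23.2

∠TZL = 112.5° gives ZL at 78.6° from the x-axis; with |ZL| = 28.8, L = (0.419, 14.6). ∠ZLH = 145.3° gives LH at 43.9° from the x-axis; with |LH| = 10.4, H = (7.91, 21.8). Then |GH| = |H − G| = 23.2.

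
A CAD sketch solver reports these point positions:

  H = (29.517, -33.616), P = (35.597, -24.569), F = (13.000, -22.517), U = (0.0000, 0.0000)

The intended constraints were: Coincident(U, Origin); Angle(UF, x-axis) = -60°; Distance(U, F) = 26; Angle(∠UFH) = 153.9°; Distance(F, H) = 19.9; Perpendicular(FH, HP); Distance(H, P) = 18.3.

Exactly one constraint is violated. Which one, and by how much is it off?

Distance(H, P) = 18.3 — off by 7.40.

U = (0.00, 0.00) ✓; UF at -60.00° ✓; |UF| = 26.00 ✓; ∠UFH = 153.9° ✓; |FH| = 19.90 ✓; ∠(FH, HP) = 90.00° ✓; |HP| = 10.90 ✗.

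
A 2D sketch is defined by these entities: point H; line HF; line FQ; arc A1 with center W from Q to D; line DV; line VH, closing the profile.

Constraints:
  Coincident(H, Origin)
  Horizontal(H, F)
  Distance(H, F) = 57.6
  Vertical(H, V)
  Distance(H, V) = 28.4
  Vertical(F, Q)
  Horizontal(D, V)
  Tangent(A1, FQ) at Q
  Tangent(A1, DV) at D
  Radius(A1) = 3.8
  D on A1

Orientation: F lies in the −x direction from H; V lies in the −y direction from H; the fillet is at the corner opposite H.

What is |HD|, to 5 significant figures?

60.836

The virtual corner opposite H is at (-57.600, -28.400). Since A1 is tangent to FQ there, WQ ⟂ FQ and since A1 is tangent to DV there, WD ⟂ DV, with radius 3.8, so the center W sits 3.8 in from both sides at W = (-53.800, -24.600). That places the tangent points at Q = (-57.600, -24.600) on FQ and D = (-53.800, -28.400) on DV. Then |HD| = |D − H| = 60.836.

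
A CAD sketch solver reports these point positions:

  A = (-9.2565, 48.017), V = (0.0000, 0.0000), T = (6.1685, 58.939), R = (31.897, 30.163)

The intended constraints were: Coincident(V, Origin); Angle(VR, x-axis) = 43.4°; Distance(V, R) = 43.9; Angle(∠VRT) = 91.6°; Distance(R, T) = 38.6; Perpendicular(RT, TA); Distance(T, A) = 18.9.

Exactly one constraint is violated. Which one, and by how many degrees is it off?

Perpendicular(RT, TA) — off by 6.50°.

V = (0.00, 0.00) ✓; VR at 43.40° ✓; |VR| = 43.90 ✓; ∠VRT = 91.60° ✓; |RT| = 38.60 ✓; ∠(RT, TA) = 83.50° ✗; |TA| = 18.90 ✓.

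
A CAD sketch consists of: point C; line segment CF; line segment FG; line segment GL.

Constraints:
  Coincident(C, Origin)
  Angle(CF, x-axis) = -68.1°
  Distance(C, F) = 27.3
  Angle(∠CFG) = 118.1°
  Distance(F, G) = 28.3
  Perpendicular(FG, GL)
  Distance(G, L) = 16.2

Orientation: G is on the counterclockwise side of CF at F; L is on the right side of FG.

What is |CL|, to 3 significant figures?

57.6

C is at the origin; CF runs at -68.1° with length 27.3, so F = 27.3·(cos -68.1°, sin -68.1°) = (10.2, -25.3). ∠CFG = 118.1°, so FG runs at -68.1° + (180° − 118.1°) = -6.20° from the x-axis; with |FG| = 28.3, G = F + 28.3·(cos -6.20°, sin -6.20°) = (38.3, -28.4). FG is perpendicular to GL; with |GL| = 16.2 on the right of FG, L = G + 16.2·(-0.108, -0.994) = (36.6, -44.5). Then |CL| = |L − C| = 57.6.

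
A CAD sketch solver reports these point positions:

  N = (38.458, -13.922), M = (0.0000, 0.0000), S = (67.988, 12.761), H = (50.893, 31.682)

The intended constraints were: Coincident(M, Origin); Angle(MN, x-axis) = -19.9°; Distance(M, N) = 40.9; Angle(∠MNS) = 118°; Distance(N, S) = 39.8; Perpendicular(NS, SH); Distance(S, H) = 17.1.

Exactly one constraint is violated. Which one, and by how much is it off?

Distance(S, H) = 17.1 — off by 8.40.

M = (0.00, 0.00) ✓; MN at -19.90° ✓; |MN| = 40.90 ✓; ∠MNS = 118.0° ✓; |NS| = 39.80 ✓; ∠(NS, SH) = 90.00° ✓; |SH| = 25.50 ✗.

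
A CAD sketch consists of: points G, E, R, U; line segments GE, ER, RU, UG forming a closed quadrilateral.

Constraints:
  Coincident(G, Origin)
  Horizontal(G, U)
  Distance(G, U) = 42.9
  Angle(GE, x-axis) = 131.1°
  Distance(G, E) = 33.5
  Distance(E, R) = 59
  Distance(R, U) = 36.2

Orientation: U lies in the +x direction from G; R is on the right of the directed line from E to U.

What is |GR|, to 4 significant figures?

25.66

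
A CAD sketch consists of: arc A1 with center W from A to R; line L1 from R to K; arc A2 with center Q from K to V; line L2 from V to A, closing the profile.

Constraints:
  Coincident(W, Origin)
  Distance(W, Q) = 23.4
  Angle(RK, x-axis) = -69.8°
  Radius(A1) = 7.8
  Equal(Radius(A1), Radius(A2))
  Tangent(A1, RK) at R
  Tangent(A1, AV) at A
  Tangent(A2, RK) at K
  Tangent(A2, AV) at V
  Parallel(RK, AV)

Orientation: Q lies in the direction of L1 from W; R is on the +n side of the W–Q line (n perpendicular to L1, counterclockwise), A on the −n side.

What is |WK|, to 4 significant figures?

24.67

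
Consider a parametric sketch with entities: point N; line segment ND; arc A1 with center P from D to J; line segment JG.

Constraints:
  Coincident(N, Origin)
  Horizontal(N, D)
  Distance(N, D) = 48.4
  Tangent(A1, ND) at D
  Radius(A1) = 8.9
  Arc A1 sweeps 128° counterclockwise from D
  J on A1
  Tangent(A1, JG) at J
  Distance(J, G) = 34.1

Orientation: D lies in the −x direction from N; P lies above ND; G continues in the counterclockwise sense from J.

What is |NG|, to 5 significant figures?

74.786

On A1, D sits at bearing -90° from P; a 128° counterclockwise sweep puts J at bearing 38°, so J = P + 8.9·(cos 38°, sin 38°) = (-41.387, 14.379). Since A1 is tangent to JG there, PJ ⟂ JG, so JG runs along (−sin 38°, cos 38°); with |JG| = 34.1, G = (-62.381, 41.251). Then |NG| = |G − N| = 74.786.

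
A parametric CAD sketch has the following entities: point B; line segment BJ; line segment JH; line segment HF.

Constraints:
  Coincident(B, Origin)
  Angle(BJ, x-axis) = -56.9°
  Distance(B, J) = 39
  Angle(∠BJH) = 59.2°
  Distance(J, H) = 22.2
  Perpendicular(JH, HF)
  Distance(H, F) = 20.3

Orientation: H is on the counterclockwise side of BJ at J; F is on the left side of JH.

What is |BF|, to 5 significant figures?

13.387

∠BJH = 59.2°, so JH runs at -56.9° + (180° − 59.2°) = 63.900° from the x-axis; with |JH| = 22.2, H = J + 22.2·(cos 63.900°, sin 63.900°) = (31.065, -12.735). The perpendicularity gives HF at right angles to JH; with |HF| = 20.3 on the left of JH, F = H + 20.3·(-0.89803, 0.43994) = (12.835, -3.8041). Then |BF| = |F − B| = 13.387.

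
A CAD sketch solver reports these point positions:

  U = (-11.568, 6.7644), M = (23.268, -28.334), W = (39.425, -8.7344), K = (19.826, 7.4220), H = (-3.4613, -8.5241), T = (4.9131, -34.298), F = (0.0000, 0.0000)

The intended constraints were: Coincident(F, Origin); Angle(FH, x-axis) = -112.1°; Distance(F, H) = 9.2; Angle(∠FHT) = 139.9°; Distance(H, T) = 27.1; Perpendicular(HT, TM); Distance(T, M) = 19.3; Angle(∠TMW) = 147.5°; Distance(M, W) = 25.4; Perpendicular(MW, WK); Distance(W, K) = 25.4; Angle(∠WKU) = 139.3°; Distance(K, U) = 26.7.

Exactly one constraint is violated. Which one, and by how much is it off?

Distance(K, U) = 26.7 — off by 4.70.

F = (0.00, 0.00) ✓; FH at -112.1° ✓; |FH| = 9.200 ✓; ∠FHT = 139.9° ✓; |HT| = 27.10 ✓; ∠(HT, TM) = 90.00° ✓; |TM| = 19.30 ✓; ∠TMW = 147.5° ✓; |MW| = 25.40 ✓; ∠(MW, WK) = 90.00° ✓; |WK| = 25.40 ✓; ∠WKU = 139.3° ✓; |KU| = 31.40 ✗.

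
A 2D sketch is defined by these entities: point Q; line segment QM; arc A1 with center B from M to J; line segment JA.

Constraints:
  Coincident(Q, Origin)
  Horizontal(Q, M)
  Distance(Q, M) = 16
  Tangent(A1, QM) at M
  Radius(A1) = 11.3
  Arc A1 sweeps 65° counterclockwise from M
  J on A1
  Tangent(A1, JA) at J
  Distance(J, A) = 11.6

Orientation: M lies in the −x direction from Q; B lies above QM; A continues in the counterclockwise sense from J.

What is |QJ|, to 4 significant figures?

8.702

Q is at the origin; Q and M share the same y with |QM| = 16.0 and M on the −x side, so M = (-16.00, 0.000). Since A1 is tangent to QM there, BM ⟂ QM, so B = M + (0, 11.3) = (-16.00, 11.30). On A1, M sits at bearing -90° from B; a 65° counterclockwise sweep puts J at bearing -25°, so J = B + 11.3·(cos -25°, sin -25°) = (-5.759, 6.524). Then |QJ| = |J − Q| = 8.702.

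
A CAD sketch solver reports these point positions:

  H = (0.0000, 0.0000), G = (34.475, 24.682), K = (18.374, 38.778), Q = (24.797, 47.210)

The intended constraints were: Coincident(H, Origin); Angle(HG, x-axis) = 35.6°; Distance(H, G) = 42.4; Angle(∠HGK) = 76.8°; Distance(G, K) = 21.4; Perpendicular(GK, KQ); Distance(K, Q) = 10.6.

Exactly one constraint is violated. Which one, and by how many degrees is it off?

Perpendicular(GK, KQ) — off by 3.90°.

H = (0.00, 0.00) ✓; HG at 35.60° ✓; |HG| = 42.40 ✓; ∠HGK = 76.80° ✓; |GK| = 21.40 ✓; ∠(GK, KQ) = 86.10° ✗; |KQ| = 10.60 ✓.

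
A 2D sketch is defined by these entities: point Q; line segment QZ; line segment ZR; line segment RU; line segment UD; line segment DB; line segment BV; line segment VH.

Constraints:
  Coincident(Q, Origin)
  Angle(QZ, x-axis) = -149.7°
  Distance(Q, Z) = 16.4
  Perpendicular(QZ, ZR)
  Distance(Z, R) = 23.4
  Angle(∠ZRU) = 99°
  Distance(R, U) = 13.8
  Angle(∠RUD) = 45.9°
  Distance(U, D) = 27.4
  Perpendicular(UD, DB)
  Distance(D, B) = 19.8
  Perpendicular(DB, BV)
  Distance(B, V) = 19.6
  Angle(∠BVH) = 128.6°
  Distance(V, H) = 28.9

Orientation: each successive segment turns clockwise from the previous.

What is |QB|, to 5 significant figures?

37.640

∠RUD = 45.9° gives UD at -94.800° from the x-axis; with |UD| = 27.4, D = (-17.579, -6.6340). UD ⟂ DB, so DB runs at 175.20°; with |DB| = 19.8, B = (-37.310, -4.9772). Then |QB| = |B − Q| = 37.640.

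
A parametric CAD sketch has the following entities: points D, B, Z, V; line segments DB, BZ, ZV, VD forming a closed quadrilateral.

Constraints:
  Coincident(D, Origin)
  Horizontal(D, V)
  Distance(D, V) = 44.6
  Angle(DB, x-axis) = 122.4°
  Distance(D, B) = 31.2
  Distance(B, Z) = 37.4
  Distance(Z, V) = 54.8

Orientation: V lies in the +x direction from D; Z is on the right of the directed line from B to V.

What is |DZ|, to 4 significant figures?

13.83

D is at the origin; D and V share the same y with |DV| = 44.6 and V in +x, so V = (44.6, 0). DB runs at 122.4° with |DB| = 31.2, so B = (-16.72, 26.34). Z is determined by |BZ| = 37.4 and |ZV| = 54.8 together: it lies at the intersection of circle(B, 37.4) and circle(V, 54.8). With |BV| = 66.74, the foot of the radical line on BV is 21.35 from B and the perpendicular offset is √(37.4² − 21.35²) = 30.71. Taking the right-of-BV solution: Z = (-9.224, -10.30).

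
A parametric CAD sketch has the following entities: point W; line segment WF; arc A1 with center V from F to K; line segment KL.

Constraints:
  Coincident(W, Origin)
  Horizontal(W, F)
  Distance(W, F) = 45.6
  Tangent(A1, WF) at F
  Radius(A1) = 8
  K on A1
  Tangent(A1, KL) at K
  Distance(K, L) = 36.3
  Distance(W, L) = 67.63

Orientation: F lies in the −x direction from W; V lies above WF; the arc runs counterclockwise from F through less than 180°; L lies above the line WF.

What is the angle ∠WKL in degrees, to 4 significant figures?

126.0°

Checks: |VK| = 8.000 ✓; ∠(VK, KL) = 90.00° ✓; |KL| = 36.30 ✓; |WL| = 67.63 ✓.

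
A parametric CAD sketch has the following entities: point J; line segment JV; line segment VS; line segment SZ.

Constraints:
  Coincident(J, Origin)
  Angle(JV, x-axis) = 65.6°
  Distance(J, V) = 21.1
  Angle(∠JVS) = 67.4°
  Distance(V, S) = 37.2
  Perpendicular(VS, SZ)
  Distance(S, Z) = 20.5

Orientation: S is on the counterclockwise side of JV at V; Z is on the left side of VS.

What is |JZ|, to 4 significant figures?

29.11

J is at the origin; JV runs at 65.6° with length 21.1, so V = 21.1·(cos 65.6°, sin 65.6°) = (8.717, 19.22). ∠JVS = 67.4°, so VS runs at 65.6° + (180° − 67.4°) = 178.2° from the x-axis; with |VS| = 37.2, S = V + 37.2·(cos 178.2°, sin 178.2°) = (-28.47, 20.38). VS ⟂ SZ; with |SZ| = 20.5 on the left of VS, Z = S + 20.5·(-0.03141, -0.9995) = (-29.11, -0.1060). Then |JZ| = |Z − J| = 29.11.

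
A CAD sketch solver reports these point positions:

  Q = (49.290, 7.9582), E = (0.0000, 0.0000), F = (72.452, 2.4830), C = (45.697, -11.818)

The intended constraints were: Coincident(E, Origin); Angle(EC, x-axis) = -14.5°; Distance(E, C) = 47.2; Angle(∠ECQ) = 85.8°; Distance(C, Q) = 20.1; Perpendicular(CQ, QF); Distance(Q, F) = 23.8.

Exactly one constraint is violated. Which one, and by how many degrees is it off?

Perpendicular(CQ, QF) — off by 3.00°.

E = (0.00, 0.00) ✓; EC at -14.50° ✓; |EC| = 47.20 ✓; ∠ECQ = 85.80° ✓; |CQ| = 20.10 ✓; ∠(CQ, QF) = 93.00° ✗; |QF| = 23.80 ✓.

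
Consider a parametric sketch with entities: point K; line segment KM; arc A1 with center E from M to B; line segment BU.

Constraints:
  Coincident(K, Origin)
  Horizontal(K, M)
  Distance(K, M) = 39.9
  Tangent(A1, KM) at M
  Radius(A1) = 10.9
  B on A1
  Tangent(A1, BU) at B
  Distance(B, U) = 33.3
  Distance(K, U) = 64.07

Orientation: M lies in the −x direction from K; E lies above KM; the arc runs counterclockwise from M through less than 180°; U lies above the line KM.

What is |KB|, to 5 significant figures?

34.030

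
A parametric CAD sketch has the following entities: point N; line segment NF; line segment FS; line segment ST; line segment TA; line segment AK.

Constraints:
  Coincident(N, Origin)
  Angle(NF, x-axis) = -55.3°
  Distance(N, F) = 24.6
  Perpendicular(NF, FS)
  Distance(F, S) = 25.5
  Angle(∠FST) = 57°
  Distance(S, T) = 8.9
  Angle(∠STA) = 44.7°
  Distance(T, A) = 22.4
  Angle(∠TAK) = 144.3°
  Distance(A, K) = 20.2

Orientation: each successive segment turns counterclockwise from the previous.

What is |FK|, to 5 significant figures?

40.936

N is at the origin; NF runs at -55.3° with length 24.6, so F = (14.004, -20.225). NF ⟂ FS, so FS runs at 34.700°; with |FS| = 25.5, S = (34.969, -5.7081). ∠FST = 57.0° gives ST at 157.70° from the x-axis; with |ST| = 8.9, T = (26.735, -2.3310). ∠STA = 44.7° gives TA at -67.000° from the x-axis; with |TA| = 22.4, A = (35.487, -22.950). ∠TAK = 144.3° gives AK at -31.300° from the x-axis; with |AK| = 20.2, K = (52.747, -33.445). Then |FK| = |K − F| = 40.936.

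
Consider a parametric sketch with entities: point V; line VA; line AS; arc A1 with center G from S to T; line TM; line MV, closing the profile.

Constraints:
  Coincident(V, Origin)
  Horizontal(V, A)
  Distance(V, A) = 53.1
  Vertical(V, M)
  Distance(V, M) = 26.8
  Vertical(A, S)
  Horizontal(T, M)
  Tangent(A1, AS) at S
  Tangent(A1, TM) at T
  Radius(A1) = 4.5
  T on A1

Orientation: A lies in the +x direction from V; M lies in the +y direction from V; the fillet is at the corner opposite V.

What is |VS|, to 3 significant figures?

57.6

V is at the origin; VA is horizontal with |VA| = 53.1 and A on the +x side, so A = (53.1, 0.00). VM is vertical with |VM| = 26.8 and M on the +y side, so M = (0.00, 26.8). The virtual corner opposite V is at (53.1, 26.8). Tangency of A1 to AS means the radius GS is perpendicular to AS and A1 meets TM tangentially, so GT is at right angles to TM, with radius 4.5, so the center G sits 4.5 in from both sides at G = (48.6, 22.3). That places the tangent points at S = (53.1, 22.3) on AS and T = (48.6, 26.8) on TM. Then |VS| = |S − V| = 57.6.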